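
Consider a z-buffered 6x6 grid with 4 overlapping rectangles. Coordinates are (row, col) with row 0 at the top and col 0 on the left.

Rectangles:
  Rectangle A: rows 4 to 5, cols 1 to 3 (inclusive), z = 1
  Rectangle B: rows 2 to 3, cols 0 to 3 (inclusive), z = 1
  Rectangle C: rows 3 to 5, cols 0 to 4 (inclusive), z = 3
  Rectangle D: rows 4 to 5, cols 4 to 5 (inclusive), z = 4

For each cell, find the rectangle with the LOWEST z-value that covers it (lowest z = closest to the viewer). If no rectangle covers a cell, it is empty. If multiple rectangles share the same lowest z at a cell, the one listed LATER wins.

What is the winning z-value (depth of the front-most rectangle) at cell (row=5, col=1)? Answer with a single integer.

Check cell (5,1):
  A: rows 4-5 cols 1-3 z=1 -> covers; best now A (z=1)
  B: rows 2-3 cols 0-3 -> outside (row miss)
  C: rows 3-5 cols 0-4 z=3 -> covers; best now A (z=1)
  D: rows 4-5 cols 4-5 -> outside (col miss)
Winner: A at z=1

Answer: 1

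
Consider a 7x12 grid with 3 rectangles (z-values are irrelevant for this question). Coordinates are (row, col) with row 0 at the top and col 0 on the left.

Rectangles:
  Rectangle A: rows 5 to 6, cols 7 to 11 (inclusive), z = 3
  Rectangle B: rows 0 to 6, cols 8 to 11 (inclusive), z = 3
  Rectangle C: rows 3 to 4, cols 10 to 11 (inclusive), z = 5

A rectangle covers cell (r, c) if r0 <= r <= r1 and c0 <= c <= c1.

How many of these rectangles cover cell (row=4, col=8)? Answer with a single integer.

Answer: 1

Derivation:
Check cell (4,8):
  A: rows 5-6 cols 7-11 -> outside (row miss)
  B: rows 0-6 cols 8-11 -> covers
  C: rows 3-4 cols 10-11 -> outside (col miss)
Count covering = 1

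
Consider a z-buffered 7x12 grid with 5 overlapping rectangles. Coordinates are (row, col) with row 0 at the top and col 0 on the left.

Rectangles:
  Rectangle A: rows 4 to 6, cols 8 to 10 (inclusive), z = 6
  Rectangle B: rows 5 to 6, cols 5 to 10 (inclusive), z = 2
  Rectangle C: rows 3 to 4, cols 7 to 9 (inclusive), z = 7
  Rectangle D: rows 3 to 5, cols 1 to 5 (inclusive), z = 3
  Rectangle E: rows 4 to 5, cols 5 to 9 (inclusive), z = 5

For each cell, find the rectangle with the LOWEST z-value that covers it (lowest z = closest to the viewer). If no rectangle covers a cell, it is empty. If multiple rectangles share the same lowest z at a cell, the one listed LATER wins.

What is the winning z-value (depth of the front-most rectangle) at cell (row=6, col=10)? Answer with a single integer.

Check cell (6,10):
  A: rows 4-6 cols 8-10 z=6 -> covers; best now A (z=6)
  B: rows 5-6 cols 5-10 z=2 -> covers; best now B (z=2)
  C: rows 3-4 cols 7-9 -> outside (row miss)
  D: rows 3-5 cols 1-5 -> outside (row miss)
  E: rows 4-5 cols 5-9 -> outside (row miss)
Winner: B at z=2

Answer: 2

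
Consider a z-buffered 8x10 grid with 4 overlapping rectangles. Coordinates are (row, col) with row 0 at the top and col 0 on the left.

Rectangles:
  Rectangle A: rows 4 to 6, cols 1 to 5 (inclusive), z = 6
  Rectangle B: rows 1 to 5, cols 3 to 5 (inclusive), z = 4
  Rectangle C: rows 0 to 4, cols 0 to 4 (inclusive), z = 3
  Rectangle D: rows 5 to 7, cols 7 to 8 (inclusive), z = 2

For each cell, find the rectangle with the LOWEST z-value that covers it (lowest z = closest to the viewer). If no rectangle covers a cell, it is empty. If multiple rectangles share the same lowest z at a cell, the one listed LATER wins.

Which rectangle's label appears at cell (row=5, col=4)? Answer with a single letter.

Check cell (5,4):
  A: rows 4-6 cols 1-5 z=6 -> covers; best now A (z=6)
  B: rows 1-5 cols 3-5 z=4 -> covers; best now B (z=4)
  C: rows 0-4 cols 0-4 -> outside (row miss)
  D: rows 5-7 cols 7-8 -> outside (col miss)
Winner: B at z=4

Answer: B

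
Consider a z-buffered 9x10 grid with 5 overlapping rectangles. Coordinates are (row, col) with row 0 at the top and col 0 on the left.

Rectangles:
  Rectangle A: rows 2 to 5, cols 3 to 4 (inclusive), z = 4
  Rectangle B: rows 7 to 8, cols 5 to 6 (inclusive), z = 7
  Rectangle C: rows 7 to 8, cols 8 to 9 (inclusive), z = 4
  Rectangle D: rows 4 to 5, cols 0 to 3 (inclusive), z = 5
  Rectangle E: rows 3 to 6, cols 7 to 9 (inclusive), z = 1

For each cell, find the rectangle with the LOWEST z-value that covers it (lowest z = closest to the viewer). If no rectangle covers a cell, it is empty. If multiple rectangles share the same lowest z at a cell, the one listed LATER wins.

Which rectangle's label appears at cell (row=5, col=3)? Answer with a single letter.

Answer: A

Derivation:
Check cell (5,3):
  A: rows 2-5 cols 3-4 z=4 -> covers; best now A (z=4)
  B: rows 7-8 cols 5-6 -> outside (row miss)
  C: rows 7-8 cols 8-9 -> outside (row miss)
  D: rows 4-5 cols 0-3 z=5 -> covers; best now A (z=4)
  E: rows 3-6 cols 7-9 -> outside (col miss)
Winner: A at z=4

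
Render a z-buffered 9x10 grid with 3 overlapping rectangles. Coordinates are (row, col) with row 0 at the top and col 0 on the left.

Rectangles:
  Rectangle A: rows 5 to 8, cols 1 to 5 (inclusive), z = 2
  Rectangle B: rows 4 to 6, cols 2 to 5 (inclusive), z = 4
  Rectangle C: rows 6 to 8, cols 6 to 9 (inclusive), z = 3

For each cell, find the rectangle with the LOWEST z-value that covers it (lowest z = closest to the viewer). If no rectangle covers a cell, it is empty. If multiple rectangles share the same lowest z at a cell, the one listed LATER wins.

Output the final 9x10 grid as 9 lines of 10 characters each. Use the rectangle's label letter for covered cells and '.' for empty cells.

..........
..........
..........
..........
..BBBB....
.AAAAA....
.AAAAACCCC
.AAAAACCCC
.AAAAACCCC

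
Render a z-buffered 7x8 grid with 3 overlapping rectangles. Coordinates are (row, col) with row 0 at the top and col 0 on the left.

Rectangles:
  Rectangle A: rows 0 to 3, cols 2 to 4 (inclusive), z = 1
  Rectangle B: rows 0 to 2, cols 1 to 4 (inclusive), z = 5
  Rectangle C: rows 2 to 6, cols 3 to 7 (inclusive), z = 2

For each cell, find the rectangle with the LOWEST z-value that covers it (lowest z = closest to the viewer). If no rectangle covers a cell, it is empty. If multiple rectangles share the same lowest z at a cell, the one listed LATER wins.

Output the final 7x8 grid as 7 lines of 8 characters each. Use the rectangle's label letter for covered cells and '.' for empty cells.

.BAAA...
.BAAA...
.BAAACCC
..AAACCC
...CCCCC
...CCCCC
...CCCCC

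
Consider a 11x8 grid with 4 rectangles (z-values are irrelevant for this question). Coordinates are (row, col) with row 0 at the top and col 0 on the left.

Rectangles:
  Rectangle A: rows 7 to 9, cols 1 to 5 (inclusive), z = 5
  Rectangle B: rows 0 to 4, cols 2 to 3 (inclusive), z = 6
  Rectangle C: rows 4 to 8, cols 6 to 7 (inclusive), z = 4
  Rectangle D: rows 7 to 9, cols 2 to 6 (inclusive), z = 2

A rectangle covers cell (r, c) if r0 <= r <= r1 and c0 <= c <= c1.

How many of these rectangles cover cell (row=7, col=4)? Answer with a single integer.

Check cell (7,4):
  A: rows 7-9 cols 1-5 -> covers
  B: rows 0-4 cols 2-3 -> outside (row miss)
  C: rows 4-8 cols 6-7 -> outside (col miss)
  D: rows 7-9 cols 2-6 -> covers
Count covering = 2

Answer: 2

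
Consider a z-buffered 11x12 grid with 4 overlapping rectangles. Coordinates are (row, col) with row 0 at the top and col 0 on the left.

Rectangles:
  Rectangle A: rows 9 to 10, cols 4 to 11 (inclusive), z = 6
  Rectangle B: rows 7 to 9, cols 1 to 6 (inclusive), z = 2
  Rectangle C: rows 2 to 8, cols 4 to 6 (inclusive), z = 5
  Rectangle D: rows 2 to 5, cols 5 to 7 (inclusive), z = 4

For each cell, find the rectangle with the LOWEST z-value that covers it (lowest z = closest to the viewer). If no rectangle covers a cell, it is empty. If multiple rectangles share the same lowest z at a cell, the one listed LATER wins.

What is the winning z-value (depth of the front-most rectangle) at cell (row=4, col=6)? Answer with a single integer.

Check cell (4,6):
  A: rows 9-10 cols 4-11 -> outside (row miss)
  B: rows 7-9 cols 1-6 -> outside (row miss)
  C: rows 2-8 cols 4-6 z=5 -> covers; best now C (z=5)
  D: rows 2-5 cols 5-7 z=4 -> covers; best now D (z=4)
Winner: D at z=4

Answer: 4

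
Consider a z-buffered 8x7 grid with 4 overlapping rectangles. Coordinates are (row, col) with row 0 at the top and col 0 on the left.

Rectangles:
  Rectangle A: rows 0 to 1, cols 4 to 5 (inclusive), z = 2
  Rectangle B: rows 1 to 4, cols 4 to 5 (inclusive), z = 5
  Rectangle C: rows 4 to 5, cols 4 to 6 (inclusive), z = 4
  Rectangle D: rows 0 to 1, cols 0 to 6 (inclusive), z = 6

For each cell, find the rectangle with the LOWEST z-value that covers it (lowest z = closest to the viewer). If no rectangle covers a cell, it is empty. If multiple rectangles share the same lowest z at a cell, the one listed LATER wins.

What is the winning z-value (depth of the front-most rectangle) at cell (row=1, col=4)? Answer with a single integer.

Answer: 2

Derivation:
Check cell (1,4):
  A: rows 0-1 cols 4-5 z=2 -> covers; best now A (z=2)
  B: rows 1-4 cols 4-5 z=5 -> covers; best now A (z=2)
  C: rows 4-5 cols 4-6 -> outside (row miss)
  D: rows 0-1 cols 0-6 z=6 -> covers; best now A (z=2)
Winner: A at z=2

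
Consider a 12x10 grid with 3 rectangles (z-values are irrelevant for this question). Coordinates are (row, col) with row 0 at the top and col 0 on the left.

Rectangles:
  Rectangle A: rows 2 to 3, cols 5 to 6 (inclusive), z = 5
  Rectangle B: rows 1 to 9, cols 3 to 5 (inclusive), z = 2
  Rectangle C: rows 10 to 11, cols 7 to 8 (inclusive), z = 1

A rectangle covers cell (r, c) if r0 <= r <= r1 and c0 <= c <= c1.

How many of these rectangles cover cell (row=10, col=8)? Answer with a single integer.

Check cell (10,8):
  A: rows 2-3 cols 5-6 -> outside (row miss)
  B: rows 1-9 cols 3-5 -> outside (row miss)
  C: rows 10-11 cols 7-8 -> covers
Count covering = 1

Answer: 1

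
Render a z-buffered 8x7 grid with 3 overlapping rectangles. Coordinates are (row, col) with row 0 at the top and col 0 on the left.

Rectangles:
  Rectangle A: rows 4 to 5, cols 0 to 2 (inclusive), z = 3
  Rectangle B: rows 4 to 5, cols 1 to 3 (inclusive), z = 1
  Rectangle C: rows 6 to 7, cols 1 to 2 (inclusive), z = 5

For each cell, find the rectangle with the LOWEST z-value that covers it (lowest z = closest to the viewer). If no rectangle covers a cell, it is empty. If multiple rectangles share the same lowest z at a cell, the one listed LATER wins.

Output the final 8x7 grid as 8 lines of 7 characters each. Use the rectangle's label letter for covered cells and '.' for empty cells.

.......
.......
.......
.......
ABBB...
ABBB...
.CC....
.CC....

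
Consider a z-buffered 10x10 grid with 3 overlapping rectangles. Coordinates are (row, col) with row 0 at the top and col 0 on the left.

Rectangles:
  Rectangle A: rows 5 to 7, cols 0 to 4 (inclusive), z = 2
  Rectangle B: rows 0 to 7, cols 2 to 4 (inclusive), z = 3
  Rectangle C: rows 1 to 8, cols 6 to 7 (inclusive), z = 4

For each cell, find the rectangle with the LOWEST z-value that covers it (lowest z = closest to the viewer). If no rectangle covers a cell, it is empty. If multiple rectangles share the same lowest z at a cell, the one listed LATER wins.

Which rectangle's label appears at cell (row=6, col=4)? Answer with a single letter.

Check cell (6,4):
  A: rows 5-7 cols 0-4 z=2 -> covers; best now A (z=2)
  B: rows 0-7 cols 2-4 z=3 -> covers; best now A (z=2)
  C: rows 1-8 cols 6-7 -> outside (col miss)
Winner: A at z=2

Answer: A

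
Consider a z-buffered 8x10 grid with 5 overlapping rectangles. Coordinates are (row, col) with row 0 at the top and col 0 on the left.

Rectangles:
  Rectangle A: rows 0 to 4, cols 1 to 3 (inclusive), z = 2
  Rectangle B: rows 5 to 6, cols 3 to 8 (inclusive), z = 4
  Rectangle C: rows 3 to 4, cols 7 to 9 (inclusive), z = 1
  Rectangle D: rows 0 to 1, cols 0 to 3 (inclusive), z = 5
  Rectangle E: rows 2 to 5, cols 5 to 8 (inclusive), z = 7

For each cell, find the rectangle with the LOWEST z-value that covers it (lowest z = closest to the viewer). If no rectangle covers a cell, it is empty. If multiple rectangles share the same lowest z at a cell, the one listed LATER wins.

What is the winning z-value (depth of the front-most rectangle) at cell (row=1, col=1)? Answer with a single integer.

Answer: 2

Derivation:
Check cell (1,1):
  A: rows 0-4 cols 1-3 z=2 -> covers; best now A (z=2)
  B: rows 5-6 cols 3-8 -> outside (row miss)
  C: rows 3-4 cols 7-9 -> outside (row miss)
  D: rows 0-1 cols 0-3 z=5 -> covers; best now A (z=2)
  E: rows 2-5 cols 5-8 -> outside (row miss)
Winner: A at z=2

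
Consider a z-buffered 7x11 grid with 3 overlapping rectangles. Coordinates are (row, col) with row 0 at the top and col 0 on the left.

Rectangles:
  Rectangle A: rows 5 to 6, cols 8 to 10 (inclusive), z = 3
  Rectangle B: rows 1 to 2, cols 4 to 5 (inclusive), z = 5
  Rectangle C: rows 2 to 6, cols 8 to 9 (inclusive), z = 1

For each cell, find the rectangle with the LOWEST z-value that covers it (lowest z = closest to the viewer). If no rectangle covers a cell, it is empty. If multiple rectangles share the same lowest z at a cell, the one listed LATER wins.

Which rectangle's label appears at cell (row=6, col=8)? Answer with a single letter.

Answer: C

Derivation:
Check cell (6,8):
  A: rows 5-6 cols 8-10 z=3 -> covers; best now A (z=3)
  B: rows 1-2 cols 4-5 -> outside (row miss)
  C: rows 2-6 cols 8-9 z=1 -> covers; best now C (z=1)
Winner: C at z=1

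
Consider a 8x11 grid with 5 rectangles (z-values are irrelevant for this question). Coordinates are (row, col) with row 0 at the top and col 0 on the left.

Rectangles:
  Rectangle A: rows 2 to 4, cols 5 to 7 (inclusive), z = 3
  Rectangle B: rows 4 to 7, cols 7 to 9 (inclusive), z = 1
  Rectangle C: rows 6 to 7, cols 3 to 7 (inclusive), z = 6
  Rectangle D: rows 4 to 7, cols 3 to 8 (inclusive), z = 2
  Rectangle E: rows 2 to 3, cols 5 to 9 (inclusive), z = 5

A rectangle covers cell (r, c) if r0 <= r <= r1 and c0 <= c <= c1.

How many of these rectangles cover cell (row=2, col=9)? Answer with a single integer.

Answer: 1

Derivation:
Check cell (2,9):
  A: rows 2-4 cols 5-7 -> outside (col miss)
  B: rows 4-7 cols 7-9 -> outside (row miss)
  C: rows 6-7 cols 3-7 -> outside (row miss)
  D: rows 4-7 cols 3-8 -> outside (row miss)
  E: rows 2-3 cols 5-9 -> covers
Count covering = 1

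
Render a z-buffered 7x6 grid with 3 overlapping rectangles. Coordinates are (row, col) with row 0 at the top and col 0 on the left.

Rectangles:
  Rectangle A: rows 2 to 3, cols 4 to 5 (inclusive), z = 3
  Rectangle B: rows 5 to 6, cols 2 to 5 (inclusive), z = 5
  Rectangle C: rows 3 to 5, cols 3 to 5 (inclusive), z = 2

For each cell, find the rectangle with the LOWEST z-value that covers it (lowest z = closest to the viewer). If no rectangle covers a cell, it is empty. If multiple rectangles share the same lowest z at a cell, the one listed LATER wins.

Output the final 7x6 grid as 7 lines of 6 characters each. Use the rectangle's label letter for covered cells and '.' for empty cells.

......
......
....AA
...CCC
...CCC
..BCCC
..BBBB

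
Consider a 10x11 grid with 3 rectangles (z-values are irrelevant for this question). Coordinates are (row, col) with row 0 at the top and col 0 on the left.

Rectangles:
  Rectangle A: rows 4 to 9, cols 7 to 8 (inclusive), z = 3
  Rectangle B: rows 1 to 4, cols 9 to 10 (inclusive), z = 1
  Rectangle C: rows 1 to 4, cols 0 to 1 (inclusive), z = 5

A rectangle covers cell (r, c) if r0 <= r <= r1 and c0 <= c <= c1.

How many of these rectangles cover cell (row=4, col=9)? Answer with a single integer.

Check cell (4,9):
  A: rows 4-9 cols 7-8 -> outside (col miss)
  B: rows 1-4 cols 9-10 -> covers
  C: rows 1-4 cols 0-1 -> outside (col miss)
Count covering = 1

Answer: 1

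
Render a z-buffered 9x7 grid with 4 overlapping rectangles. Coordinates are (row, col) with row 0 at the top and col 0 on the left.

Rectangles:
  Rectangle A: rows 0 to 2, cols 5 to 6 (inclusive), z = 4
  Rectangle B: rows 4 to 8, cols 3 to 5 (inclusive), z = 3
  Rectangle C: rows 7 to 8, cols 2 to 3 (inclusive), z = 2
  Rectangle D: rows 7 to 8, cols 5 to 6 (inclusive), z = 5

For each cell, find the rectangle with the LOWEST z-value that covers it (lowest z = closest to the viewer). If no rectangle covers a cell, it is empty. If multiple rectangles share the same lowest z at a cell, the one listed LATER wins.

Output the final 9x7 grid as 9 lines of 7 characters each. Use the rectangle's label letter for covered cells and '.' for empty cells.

.....AA
.....AA
.....AA
.......
...BBB.
...BBB.
...BBB.
..CCBBD
..CCBBD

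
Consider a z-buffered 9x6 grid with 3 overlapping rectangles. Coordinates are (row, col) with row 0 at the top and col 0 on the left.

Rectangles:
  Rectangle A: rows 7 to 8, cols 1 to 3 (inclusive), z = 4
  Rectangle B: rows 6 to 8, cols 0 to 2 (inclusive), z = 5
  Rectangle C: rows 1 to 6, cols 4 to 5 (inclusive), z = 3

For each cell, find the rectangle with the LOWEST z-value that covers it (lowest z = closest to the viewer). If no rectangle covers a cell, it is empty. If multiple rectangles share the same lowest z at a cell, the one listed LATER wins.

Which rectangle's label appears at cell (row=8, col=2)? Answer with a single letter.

Check cell (8,2):
  A: rows 7-8 cols 1-3 z=4 -> covers; best now A (z=4)
  B: rows 6-8 cols 0-2 z=5 -> covers; best now A (z=4)
  C: rows 1-6 cols 4-5 -> outside (row miss)
Winner: A at z=4

Answer: A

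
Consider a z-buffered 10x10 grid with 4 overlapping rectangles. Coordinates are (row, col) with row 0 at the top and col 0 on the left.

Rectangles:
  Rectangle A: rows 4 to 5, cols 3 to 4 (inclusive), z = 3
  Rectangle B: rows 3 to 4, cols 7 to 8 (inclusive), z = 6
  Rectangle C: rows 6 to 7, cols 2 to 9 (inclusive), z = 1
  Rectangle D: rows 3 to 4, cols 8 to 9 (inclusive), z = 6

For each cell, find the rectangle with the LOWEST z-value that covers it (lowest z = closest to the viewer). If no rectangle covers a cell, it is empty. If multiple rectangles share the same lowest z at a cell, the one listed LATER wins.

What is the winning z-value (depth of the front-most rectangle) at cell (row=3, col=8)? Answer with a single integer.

Answer: 6

Derivation:
Check cell (3,8):
  A: rows 4-5 cols 3-4 -> outside (row miss)
  B: rows 3-4 cols 7-8 z=6 -> covers; best now B (z=6)
  C: rows 6-7 cols 2-9 -> outside (row miss)
  D: rows 3-4 cols 8-9 z=6 -> covers; best now D (z=6)
Winner: D at z=6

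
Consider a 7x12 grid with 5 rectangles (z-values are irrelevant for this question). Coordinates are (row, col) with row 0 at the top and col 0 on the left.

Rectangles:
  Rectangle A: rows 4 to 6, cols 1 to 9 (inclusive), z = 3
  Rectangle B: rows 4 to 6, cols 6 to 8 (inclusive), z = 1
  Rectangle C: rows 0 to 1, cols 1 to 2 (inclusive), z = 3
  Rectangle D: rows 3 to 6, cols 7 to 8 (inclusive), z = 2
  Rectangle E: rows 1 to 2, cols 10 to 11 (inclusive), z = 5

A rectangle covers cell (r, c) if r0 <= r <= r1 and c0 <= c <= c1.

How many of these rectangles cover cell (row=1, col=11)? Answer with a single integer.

Check cell (1,11):
  A: rows 4-6 cols 1-9 -> outside (row miss)
  B: rows 4-6 cols 6-8 -> outside (row miss)
  C: rows 0-1 cols 1-2 -> outside (col miss)
  D: rows 3-6 cols 7-8 -> outside (row miss)
  E: rows 1-2 cols 10-11 -> covers
Count covering = 1

Answer: 1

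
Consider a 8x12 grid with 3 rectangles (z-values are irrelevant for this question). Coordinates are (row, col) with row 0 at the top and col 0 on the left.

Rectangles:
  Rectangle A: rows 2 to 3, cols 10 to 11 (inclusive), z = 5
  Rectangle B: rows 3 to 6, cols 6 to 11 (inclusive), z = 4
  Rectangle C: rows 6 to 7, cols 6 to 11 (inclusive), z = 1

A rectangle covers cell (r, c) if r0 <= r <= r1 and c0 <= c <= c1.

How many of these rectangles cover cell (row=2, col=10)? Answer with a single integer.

Answer: 1

Derivation:
Check cell (2,10):
  A: rows 2-3 cols 10-11 -> covers
  B: rows 3-6 cols 6-11 -> outside (row miss)
  C: rows 6-7 cols 6-11 -> outside (row miss)
Count covering = 1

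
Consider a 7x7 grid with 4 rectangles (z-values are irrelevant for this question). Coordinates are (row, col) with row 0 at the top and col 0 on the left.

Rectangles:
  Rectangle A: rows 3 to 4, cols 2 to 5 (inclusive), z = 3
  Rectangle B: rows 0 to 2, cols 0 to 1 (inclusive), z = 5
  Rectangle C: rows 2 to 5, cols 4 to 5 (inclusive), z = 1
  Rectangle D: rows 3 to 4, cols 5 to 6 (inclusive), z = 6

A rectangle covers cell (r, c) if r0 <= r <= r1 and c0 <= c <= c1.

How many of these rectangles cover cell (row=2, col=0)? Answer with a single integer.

Answer: 1

Derivation:
Check cell (2,0):
  A: rows 3-4 cols 2-5 -> outside (row miss)
  B: rows 0-2 cols 0-1 -> covers
  C: rows 2-5 cols 4-5 -> outside (col miss)
  D: rows 3-4 cols 5-6 -> outside (row miss)
Count covering = 1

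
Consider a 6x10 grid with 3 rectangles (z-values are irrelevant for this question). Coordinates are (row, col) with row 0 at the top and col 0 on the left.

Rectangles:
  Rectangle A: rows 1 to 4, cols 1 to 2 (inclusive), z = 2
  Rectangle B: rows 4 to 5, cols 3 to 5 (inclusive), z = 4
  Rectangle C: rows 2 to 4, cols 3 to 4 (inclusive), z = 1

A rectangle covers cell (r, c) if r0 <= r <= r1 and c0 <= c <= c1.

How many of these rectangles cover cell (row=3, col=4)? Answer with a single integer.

Check cell (3,4):
  A: rows 1-4 cols 1-2 -> outside (col miss)
  B: rows 4-5 cols 3-5 -> outside (row miss)
  C: rows 2-4 cols 3-4 -> covers
Count covering = 1

Answer: 1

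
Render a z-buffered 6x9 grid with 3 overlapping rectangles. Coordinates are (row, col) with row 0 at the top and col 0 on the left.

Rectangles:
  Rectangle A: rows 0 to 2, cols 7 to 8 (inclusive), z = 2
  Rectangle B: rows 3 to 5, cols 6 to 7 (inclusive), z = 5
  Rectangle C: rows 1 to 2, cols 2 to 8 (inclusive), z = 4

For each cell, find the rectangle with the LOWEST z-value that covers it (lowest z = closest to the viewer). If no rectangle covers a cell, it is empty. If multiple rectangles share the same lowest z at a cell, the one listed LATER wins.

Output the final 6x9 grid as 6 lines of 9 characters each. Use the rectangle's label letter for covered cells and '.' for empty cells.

.......AA
..CCCCCAA
..CCCCCAA
......BB.
......BB.
......BB.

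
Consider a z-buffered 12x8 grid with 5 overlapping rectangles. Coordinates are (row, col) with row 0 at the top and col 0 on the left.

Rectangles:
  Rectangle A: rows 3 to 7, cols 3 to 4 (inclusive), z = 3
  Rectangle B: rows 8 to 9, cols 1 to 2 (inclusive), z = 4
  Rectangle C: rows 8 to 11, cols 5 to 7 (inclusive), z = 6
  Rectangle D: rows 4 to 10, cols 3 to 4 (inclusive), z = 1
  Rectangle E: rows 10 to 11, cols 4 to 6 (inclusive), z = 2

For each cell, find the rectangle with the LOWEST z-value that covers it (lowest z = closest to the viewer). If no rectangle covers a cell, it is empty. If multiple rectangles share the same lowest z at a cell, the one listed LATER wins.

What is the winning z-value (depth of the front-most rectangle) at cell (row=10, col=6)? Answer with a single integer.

Answer: 2

Derivation:
Check cell (10,6):
  A: rows 3-7 cols 3-4 -> outside (row miss)
  B: rows 8-9 cols 1-2 -> outside (row miss)
  C: rows 8-11 cols 5-7 z=6 -> covers; best now C (z=6)
  D: rows 4-10 cols 3-4 -> outside (col miss)
  E: rows 10-11 cols 4-6 z=2 -> covers; best now E (z=2)
Winner: E at z=2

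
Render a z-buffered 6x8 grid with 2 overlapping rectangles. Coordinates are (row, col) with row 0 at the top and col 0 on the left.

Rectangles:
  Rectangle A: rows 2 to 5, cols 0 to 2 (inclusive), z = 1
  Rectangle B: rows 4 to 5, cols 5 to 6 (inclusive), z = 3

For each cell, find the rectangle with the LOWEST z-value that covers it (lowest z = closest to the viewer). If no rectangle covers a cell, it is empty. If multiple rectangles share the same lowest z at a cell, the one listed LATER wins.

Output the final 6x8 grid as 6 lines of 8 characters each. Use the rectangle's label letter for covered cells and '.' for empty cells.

........
........
AAA.....
AAA.....
AAA..BB.
AAA..BB.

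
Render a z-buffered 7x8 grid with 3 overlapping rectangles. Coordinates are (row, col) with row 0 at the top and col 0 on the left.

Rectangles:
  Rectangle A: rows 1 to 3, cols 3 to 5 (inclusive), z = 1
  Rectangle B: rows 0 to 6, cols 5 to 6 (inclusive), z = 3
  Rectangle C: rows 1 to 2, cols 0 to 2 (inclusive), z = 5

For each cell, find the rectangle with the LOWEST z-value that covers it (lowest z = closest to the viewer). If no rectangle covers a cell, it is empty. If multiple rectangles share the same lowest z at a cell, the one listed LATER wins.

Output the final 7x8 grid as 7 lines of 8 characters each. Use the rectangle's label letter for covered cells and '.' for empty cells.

.....BB.
CCCAAAB.
CCCAAAB.
...AAAB.
.....BB.
.....BB.
.....BB.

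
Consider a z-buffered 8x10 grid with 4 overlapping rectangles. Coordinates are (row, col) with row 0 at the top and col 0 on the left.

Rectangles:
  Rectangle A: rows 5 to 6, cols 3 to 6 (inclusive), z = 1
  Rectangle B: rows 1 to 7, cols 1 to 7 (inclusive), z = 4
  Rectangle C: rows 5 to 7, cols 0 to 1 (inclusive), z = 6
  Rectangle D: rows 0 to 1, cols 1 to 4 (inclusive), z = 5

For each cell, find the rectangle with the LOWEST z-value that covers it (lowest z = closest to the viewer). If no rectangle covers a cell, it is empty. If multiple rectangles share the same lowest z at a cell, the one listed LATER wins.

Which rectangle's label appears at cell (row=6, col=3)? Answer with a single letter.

Check cell (6,3):
  A: rows 5-6 cols 3-6 z=1 -> covers; best now A (z=1)
  B: rows 1-7 cols 1-7 z=4 -> covers; best now A (z=1)
  C: rows 5-7 cols 0-1 -> outside (col miss)
  D: rows 0-1 cols 1-4 -> outside (row miss)
Winner: A at z=1

Answer: A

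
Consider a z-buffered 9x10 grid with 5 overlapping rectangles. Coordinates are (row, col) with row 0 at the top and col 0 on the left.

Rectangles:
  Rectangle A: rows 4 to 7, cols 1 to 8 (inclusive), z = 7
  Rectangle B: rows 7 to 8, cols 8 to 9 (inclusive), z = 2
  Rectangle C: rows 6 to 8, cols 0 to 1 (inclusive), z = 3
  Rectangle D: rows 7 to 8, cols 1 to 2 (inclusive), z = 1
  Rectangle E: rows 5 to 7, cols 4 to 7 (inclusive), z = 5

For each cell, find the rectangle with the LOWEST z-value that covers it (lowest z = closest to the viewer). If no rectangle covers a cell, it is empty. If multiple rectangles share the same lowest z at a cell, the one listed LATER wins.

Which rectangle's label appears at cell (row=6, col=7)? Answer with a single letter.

Check cell (6,7):
  A: rows 4-7 cols 1-8 z=7 -> covers; best now A (z=7)
  B: rows 7-8 cols 8-9 -> outside (row miss)
  C: rows 6-8 cols 0-1 -> outside (col miss)
  D: rows 7-8 cols 1-2 -> outside (row miss)
  E: rows 5-7 cols 4-7 z=5 -> covers; best now E (z=5)
Winner: E at z=5

Answer: E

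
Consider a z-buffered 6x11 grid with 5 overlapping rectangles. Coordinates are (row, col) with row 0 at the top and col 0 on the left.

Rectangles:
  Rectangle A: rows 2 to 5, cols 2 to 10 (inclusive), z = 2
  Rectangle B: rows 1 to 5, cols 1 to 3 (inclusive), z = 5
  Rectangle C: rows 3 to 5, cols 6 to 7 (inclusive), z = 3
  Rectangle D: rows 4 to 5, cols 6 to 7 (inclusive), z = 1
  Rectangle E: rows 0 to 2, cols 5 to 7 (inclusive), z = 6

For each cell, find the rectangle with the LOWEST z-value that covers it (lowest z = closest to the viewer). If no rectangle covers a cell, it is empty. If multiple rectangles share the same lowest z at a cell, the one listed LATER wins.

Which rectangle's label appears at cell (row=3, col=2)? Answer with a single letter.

Check cell (3,2):
  A: rows 2-5 cols 2-10 z=2 -> covers; best now A (z=2)
  B: rows 1-5 cols 1-3 z=5 -> covers; best now A (z=2)
  C: rows 3-5 cols 6-7 -> outside (col miss)
  D: rows 4-5 cols 6-7 -> outside (row miss)
  E: rows 0-2 cols 5-7 -> outside (row miss)
Winner: A at z=2

Answer: A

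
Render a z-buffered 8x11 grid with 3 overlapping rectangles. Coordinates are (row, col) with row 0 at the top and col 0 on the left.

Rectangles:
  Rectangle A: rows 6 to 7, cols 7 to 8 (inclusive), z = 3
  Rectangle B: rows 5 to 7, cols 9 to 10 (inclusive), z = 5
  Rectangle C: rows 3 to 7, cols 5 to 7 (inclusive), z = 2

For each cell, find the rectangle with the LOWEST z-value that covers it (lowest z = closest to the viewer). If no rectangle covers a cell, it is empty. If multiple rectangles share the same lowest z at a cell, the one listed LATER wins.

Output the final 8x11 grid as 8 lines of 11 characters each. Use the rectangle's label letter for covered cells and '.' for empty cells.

...........
...........
...........
.....CCC...
.....CCC...
.....CCC.BB
.....CCCABB
.....CCCABB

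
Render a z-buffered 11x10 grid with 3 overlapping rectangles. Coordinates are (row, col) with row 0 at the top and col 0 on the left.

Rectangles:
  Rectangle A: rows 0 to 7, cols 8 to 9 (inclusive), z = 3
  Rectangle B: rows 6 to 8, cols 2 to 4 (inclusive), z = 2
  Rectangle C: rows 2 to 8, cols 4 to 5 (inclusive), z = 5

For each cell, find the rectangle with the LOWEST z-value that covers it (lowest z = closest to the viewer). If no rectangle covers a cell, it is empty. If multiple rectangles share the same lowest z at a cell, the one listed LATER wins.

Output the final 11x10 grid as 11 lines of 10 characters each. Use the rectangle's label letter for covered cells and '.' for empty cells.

........AA
........AA
....CC..AA
....CC..AA
....CC..AA
....CC..AA
..BBBC..AA
..BBBC..AA
..BBBC....
..........
..........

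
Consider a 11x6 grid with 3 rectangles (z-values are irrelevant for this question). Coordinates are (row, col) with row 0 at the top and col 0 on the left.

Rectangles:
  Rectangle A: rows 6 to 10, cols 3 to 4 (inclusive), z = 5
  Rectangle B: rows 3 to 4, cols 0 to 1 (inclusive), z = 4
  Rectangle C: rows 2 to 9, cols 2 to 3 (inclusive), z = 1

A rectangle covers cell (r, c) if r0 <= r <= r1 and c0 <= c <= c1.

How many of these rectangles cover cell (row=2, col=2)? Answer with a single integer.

Answer: 1

Derivation:
Check cell (2,2):
  A: rows 6-10 cols 3-4 -> outside (row miss)
  B: rows 3-4 cols 0-1 -> outside (row miss)
  C: rows 2-9 cols 2-3 -> covers
Count covering = 1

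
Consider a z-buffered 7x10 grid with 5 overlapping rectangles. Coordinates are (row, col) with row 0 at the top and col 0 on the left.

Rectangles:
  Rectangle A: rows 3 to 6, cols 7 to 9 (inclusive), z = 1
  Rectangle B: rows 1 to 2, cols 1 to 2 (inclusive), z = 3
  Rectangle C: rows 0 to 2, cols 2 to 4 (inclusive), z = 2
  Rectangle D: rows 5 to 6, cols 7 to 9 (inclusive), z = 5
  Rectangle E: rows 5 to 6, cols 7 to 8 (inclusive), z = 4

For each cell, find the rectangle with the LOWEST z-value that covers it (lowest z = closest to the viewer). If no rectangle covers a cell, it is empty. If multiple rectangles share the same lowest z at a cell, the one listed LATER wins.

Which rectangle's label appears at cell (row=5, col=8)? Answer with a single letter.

Answer: A

Derivation:
Check cell (5,8):
  A: rows 3-6 cols 7-9 z=1 -> covers; best now A (z=1)
  B: rows 1-2 cols 1-2 -> outside (row miss)
  C: rows 0-2 cols 2-4 -> outside (row miss)
  D: rows 5-6 cols 7-9 z=5 -> covers; best now A (z=1)
  E: rows 5-6 cols 7-8 z=4 -> covers; best now A (z=1)
Winner: A at z=1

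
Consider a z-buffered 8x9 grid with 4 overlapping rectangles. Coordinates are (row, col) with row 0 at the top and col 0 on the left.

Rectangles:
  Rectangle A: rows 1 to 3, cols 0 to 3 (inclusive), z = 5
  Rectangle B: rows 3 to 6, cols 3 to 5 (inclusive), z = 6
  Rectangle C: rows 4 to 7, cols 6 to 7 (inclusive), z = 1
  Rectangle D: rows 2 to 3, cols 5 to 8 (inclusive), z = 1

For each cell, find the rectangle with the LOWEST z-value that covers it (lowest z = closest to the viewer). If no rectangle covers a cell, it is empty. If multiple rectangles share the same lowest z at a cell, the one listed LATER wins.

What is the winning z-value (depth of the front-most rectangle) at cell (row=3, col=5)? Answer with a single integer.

Check cell (3,5):
  A: rows 1-3 cols 0-3 -> outside (col miss)
  B: rows 3-6 cols 3-5 z=6 -> covers; best now B (z=6)
  C: rows 4-7 cols 6-7 -> outside (row miss)
  D: rows 2-3 cols 5-8 z=1 -> covers; best now D (z=1)
Winner: D at z=1

Answer: 1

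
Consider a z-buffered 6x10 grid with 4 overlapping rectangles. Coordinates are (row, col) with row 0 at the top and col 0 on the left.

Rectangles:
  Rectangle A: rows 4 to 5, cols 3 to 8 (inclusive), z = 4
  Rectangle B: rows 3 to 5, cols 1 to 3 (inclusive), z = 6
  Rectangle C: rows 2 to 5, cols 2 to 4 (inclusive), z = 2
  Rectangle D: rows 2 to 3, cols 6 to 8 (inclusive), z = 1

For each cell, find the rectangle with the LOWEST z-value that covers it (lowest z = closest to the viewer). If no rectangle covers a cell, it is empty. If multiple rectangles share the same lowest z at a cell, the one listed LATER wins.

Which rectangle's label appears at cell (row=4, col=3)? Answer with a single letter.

Answer: C

Derivation:
Check cell (4,3):
  A: rows 4-5 cols 3-8 z=4 -> covers; best now A (z=4)
  B: rows 3-5 cols 1-3 z=6 -> covers; best now A (z=4)
  C: rows 2-5 cols 2-4 z=2 -> covers; best now C (z=2)
  D: rows 2-3 cols 6-8 -> outside (row miss)
Winner: C at z=2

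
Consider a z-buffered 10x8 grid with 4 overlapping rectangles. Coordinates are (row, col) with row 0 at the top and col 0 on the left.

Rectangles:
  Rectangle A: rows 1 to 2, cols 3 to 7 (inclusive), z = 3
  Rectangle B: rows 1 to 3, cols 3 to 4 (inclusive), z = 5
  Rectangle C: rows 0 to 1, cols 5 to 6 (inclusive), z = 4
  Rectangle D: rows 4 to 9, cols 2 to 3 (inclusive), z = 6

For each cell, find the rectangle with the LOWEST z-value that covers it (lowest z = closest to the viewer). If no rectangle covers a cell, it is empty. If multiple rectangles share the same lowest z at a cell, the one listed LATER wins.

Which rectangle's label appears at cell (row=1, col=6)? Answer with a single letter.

Answer: A

Derivation:
Check cell (1,6):
  A: rows 1-2 cols 3-7 z=3 -> covers; best now A (z=3)
  B: rows 1-3 cols 3-4 -> outside (col miss)
  C: rows 0-1 cols 5-6 z=4 -> covers; best now A (z=3)
  D: rows 4-9 cols 2-3 -> outside (row miss)
Winner: A at z=3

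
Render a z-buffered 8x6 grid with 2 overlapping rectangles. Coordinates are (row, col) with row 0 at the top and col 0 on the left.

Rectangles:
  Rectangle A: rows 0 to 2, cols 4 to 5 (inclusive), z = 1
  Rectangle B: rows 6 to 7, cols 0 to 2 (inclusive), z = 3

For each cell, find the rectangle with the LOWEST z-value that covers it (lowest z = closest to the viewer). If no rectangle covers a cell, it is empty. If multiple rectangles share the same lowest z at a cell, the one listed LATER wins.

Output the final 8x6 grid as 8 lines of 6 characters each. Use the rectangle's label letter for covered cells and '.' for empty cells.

....AA
....AA
....AA
......
......
......
BBB...
BBB...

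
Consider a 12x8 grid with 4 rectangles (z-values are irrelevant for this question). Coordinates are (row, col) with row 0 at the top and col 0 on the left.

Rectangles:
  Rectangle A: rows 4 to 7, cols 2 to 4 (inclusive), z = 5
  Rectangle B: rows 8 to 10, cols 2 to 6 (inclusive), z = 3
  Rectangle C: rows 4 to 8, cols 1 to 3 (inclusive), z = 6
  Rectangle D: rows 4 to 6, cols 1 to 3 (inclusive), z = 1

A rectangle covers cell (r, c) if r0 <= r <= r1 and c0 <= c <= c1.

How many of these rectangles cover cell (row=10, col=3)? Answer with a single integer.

Check cell (10,3):
  A: rows 4-7 cols 2-4 -> outside (row miss)
  B: rows 8-10 cols 2-6 -> covers
  C: rows 4-8 cols 1-3 -> outside (row miss)
  D: rows 4-6 cols 1-3 -> outside (row miss)
Count covering = 1

Answer: 1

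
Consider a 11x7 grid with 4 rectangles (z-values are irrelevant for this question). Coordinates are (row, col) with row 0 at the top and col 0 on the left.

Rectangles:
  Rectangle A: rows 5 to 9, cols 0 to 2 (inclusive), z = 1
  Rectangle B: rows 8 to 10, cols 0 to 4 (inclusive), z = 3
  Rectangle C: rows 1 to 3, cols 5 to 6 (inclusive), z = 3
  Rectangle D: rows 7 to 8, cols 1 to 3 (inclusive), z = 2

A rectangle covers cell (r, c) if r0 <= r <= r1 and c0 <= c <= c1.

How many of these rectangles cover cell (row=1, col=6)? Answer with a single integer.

Answer: 1

Derivation:
Check cell (1,6):
  A: rows 5-9 cols 0-2 -> outside (row miss)
  B: rows 8-10 cols 0-4 -> outside (row miss)
  C: rows 1-3 cols 5-6 -> covers
  D: rows 7-8 cols 1-3 -> outside (row miss)
Count covering = 1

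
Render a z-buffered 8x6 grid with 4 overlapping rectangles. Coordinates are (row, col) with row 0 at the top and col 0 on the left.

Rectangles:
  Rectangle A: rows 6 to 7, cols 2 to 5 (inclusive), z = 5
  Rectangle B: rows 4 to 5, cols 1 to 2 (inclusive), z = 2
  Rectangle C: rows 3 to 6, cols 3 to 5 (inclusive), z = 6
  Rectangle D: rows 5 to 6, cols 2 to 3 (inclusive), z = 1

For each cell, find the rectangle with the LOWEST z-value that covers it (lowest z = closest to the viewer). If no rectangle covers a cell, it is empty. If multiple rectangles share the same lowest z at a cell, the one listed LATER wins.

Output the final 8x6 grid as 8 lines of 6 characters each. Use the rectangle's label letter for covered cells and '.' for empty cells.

......
......
......
...CCC
.BBCCC
.BDDCC
..DDAA
..AAAA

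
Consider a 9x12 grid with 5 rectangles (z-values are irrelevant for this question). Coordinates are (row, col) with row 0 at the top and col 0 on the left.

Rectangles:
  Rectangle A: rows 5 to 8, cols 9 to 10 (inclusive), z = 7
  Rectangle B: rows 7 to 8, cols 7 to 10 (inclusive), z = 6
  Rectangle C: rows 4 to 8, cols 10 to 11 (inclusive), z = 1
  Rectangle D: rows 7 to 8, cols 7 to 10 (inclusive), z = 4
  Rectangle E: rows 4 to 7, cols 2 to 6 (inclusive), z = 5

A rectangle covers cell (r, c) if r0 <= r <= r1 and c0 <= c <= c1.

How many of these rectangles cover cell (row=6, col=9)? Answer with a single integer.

Answer: 1

Derivation:
Check cell (6,9):
  A: rows 5-8 cols 9-10 -> covers
  B: rows 7-8 cols 7-10 -> outside (row miss)
  C: rows 4-8 cols 10-11 -> outside (col miss)
  D: rows 7-8 cols 7-10 -> outside (row miss)
  E: rows 4-7 cols 2-6 -> outside (col miss)
Count covering = 1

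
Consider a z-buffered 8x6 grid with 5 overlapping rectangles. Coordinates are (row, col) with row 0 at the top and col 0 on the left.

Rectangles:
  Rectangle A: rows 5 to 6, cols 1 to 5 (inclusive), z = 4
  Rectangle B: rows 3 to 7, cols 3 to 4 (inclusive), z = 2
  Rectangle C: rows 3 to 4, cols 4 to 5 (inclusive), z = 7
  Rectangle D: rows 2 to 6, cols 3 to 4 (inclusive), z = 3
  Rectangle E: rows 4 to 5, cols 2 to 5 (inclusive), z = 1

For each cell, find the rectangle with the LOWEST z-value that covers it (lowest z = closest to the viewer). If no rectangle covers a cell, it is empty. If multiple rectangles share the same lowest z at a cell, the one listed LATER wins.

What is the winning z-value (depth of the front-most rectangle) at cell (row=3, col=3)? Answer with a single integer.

Check cell (3,3):
  A: rows 5-6 cols 1-5 -> outside (row miss)
  B: rows 3-7 cols 3-4 z=2 -> covers; best now B (z=2)
  C: rows 3-4 cols 4-5 -> outside (col miss)
  D: rows 2-6 cols 3-4 z=3 -> covers; best now B (z=2)
  E: rows 4-5 cols 2-5 -> outside (row miss)
Winner: B at z=2

Answer: 2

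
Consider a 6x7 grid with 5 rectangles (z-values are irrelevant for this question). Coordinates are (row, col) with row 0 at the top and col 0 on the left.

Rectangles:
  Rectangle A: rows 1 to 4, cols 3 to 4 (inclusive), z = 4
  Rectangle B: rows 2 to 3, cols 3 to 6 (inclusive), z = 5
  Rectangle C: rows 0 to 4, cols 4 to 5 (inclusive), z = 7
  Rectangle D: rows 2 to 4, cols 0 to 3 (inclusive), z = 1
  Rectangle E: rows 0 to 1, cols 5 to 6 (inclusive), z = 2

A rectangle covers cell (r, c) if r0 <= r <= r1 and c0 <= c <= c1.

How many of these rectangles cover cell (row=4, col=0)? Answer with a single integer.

Answer: 1

Derivation:
Check cell (4,0):
  A: rows 1-4 cols 3-4 -> outside (col miss)
  B: rows 2-3 cols 3-6 -> outside (row miss)
  C: rows 0-4 cols 4-5 -> outside (col miss)
  D: rows 2-4 cols 0-3 -> covers
  E: rows 0-1 cols 5-6 -> outside (row miss)
Count covering = 1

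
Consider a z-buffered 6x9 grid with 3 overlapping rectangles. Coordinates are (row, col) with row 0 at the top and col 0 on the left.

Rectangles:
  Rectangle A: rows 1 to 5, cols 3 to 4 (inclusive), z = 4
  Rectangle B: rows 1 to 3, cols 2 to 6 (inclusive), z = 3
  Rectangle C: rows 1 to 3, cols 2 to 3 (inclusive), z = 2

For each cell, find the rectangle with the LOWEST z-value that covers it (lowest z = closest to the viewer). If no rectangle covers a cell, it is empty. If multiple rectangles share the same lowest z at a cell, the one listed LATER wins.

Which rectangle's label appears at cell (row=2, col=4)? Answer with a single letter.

Check cell (2,4):
  A: rows 1-5 cols 3-4 z=4 -> covers; best now A (z=4)
  B: rows 1-3 cols 2-6 z=3 -> covers; best now B (z=3)
  C: rows 1-3 cols 2-3 -> outside (col miss)
Winner: B at z=3

Answer: B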